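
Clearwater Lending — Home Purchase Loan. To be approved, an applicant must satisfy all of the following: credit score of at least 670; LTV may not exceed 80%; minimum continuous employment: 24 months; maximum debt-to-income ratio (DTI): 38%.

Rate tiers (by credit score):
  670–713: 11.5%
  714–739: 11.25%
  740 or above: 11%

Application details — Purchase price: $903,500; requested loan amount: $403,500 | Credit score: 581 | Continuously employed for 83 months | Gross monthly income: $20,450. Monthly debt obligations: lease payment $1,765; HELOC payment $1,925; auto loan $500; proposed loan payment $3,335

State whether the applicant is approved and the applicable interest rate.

Denied

Credit score 581 < 670 (below minimum)
LTV = 403,500/903,500 = 44.7% ≤ 80%
Employment 83 ≥ 24 months
Total monthly debts = (1,765 + 1,925 + 500 + 3,335) = 7,525. Debt-to-income = 7,525/20,450 = 36.8% — meets 38% limit
Not all requirements met → denied.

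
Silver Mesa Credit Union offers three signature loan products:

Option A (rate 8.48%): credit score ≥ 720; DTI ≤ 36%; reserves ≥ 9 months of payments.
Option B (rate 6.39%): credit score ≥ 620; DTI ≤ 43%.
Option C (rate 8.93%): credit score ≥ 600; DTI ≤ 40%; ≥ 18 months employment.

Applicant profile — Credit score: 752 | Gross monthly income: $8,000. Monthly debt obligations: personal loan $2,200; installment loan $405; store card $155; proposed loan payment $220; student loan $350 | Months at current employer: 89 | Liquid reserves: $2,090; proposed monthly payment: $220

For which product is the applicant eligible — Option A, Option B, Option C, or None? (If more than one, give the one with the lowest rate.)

Total debts = (2,200 + 405 + 155 + 220 + 350) = 3,330; DTI = 3,330/8,000 = 41.6%.
Reserves = 2,090/220 = 9.5 months.
Option A: score 752 ≥ 720; DTI 41.6% > 36%; reserves 9.5 ≥ 9 mo → does not qualify.
Option B: score 752 ≥ 620; DTI 41.6% ≤ 43% → qualifies.
Option C: score 752 ≥ 600; DTI 41.6% > 40%; employment 89 ≥ 18 mo → does not qualify.

Option B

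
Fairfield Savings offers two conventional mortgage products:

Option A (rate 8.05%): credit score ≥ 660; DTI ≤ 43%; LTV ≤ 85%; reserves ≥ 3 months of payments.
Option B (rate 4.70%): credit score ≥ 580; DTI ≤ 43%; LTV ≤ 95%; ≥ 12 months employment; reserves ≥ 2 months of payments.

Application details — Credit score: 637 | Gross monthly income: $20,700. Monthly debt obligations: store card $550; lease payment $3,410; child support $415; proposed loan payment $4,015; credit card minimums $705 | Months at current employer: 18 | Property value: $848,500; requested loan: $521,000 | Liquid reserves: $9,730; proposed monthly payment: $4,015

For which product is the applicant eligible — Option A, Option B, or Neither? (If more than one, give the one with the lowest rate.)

Total debts = (550 + 3,410 + 415 + 4,015 + 705) = 9,095; DTI = 9,095/20,700 = 43.9%.
LTV = 521,000/848,500 = 61.4%.
Reserves = 9,730/4,015 = 2.4 months.
Option A: score 637 < 660; DTI 43.9% > 43%; LTV 61.4% ≤ 85%; reserves 2.4 < 3 mo → does not qualify.
Option B: score 637 ≥ 580; DTI 43.9% > 43%; LTV 61.4% ≤ 95%; employment 18 ≥ 12 mo; reserves 2.4 ≥ 2 mo → does not qualify.

Neither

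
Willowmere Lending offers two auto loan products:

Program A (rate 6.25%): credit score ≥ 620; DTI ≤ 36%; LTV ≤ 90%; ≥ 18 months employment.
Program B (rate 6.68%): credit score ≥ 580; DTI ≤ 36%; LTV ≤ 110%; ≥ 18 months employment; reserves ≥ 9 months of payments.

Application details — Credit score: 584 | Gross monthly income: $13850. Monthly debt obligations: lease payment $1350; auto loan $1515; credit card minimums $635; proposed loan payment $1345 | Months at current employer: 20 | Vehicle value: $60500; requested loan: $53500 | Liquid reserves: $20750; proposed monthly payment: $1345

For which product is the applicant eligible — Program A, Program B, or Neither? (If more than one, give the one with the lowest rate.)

Total debts = (1,350 + 1,515 + 635 + 1,345) = 4,845; DTI = 4,845/13,850 = 35%.
LTV = 53,500/60,500 = 88.4%.
Reserves = 20,750/1,345 = 15.4 months.
Program A: score 584 < 620; DTI 35% ≤ 36%; LTV 88.4% ≤ 90%; employment 20 ≥ 18 mo → does not qualify.
Program B: score 584 ≥ 580; DTI 35% ≤ 36%; LTV 88.4% ≤ 110%; employment 20 ≥ 18 mo; reserves 15.4 ≥ 9 mo → qualifies.

Program B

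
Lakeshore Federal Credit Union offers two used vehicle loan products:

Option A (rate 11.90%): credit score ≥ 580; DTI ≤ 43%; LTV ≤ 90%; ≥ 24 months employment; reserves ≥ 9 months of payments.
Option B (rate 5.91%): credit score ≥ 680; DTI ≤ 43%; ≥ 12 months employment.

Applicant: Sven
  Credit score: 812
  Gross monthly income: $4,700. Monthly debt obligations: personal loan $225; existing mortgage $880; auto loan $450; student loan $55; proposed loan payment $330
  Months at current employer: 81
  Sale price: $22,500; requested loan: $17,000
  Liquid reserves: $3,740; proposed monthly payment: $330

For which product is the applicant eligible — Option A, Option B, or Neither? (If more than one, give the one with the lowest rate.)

Total debts = (225 + 880 + 450 + 55 + 330) = 1,940; DTI = 1,940/4,700 = 41.3%.
LTV = 17,000/22,500 = 75.6%.
Reserves = 3,740/330 = 11.3 months.
Option A: score 812 ≥ 580; DTI 41.3% ≤ 43%; LTV 75.6% ≤ 90%; employment 81 ≥ 24 mo; reserves 11.3 ≥ 9 mo → qualifies.
Option B: score 812 ≥ 680; DTI 41.3% ≤ 43%; employment 81 ≥ 12 mo → qualifies.
Qualifying: Option A, Option B. Lowest rate is 5.91% → Option B.

Option B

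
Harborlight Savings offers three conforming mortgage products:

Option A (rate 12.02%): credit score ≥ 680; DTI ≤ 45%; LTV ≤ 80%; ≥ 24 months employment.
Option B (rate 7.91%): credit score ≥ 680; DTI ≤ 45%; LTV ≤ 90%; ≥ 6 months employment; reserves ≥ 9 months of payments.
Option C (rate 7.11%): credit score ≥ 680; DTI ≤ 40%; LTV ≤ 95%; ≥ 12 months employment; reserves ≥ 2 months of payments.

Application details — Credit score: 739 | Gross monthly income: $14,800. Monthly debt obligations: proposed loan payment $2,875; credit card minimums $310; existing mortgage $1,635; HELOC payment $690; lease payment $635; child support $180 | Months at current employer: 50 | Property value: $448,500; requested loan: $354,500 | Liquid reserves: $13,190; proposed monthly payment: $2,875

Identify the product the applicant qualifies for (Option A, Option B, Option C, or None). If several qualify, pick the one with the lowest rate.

Option A

Total debts = (2,875 + 310 + 1,635 + 690 + 635 + 180) = 6,325; DTI = 6,325/14,800 = 42.7%.
LTV = 354,500/448,500 = 79%.
Reserves = 13,190/2,875 = 4.6 months.
Option A: score 739 ≥ 680; DTI 42.7% ≤ 45%; LTV 79% ≤ 80%; employment 50 ≥ 24 mo → qualifies.
Option B: score 739 ≥ 680; DTI 42.7% ≤ 45%; LTV 79% ≤ 90%; employment 50 ≥ 6 mo; reserves 4.6 < 9 mo → does not qualify.
Option C: score 739 ≥ 680; DTI 42.7% > 40%; LTV 79% ≤ 95%; employment 50 ≥ 12 mo; reserves 4.6 ≥ 2 mo → does not qualify.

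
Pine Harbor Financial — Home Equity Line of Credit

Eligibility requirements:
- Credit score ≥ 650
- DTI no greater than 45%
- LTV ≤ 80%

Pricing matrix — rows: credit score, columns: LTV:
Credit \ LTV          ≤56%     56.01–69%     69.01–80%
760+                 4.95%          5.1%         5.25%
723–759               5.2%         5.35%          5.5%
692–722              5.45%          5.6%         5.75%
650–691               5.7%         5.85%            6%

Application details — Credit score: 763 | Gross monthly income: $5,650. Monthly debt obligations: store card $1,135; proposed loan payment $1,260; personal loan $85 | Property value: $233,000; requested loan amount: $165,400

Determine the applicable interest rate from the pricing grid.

Credit score 763 ≥ 650; Total monthly debts = (1,135 + 1,260 + 85) = 2,480. DTI = 2,480/5,650 = 43.9% ≤ 45%
LTV: 165,400 ÷ 233,000 = 71%, within 80% cap
Score 763 is in the 760+ band; LTV 71% is in the 69.01–80% band → 5.25%.

5.25%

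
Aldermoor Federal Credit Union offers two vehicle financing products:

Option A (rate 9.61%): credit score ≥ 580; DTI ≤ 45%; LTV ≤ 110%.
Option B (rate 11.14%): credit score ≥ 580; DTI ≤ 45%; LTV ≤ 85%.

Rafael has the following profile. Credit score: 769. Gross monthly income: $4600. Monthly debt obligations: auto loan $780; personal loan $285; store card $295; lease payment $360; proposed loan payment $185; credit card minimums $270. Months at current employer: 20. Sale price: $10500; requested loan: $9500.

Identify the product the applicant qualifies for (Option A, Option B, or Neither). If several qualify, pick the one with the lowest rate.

Neither

Total debts = (780 + 285 + 295 + 360 + 185 + 270) = 2,175; DTI = 2,175/4,600 = 47.3%.
LTV = 9,500/10,500 = 90.5%.
Option A: score 769 ≥ 580; DTI 47.3% > 45%; LTV 90.5% ≤ 110% → does not qualify.
Option B: score 769 ≥ 580; DTI 47.3% > 45%; LTV 90.5% > 85% → does not qualify.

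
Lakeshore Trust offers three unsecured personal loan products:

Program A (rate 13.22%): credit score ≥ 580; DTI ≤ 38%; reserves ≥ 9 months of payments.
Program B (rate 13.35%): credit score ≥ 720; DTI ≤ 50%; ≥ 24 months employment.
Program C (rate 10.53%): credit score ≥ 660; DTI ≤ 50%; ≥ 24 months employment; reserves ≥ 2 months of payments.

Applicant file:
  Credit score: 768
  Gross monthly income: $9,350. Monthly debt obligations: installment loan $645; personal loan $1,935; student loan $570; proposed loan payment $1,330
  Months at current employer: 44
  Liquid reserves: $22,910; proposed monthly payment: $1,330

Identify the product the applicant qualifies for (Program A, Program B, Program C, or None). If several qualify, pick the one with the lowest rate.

Program C

Total debts = (645 + 1,935 + 570 + 1,330) = 4,480; DTI = 4,480/9,350 = 47.9%.
Reserves = 22,910/1,330 = 17.2 months.
Program A: score 768 ≥ 580; DTI 47.9% > 38%; reserves 17.2 ≥ 9 mo → does not qualify.
Program B: score 768 ≥ 720; DTI 47.9% ≤ 50%; employment 44 ≥ 24 mo → qualifies.
Program C: score 768 ≥ 660; DTI 47.9% ≤ 50%; employment 44 ≥ 24 mo; reserves 17.2 ≥ 2 mo → qualifies.
Qualifying: Program B, Program C. Lowest rate is 10.53% → Program C.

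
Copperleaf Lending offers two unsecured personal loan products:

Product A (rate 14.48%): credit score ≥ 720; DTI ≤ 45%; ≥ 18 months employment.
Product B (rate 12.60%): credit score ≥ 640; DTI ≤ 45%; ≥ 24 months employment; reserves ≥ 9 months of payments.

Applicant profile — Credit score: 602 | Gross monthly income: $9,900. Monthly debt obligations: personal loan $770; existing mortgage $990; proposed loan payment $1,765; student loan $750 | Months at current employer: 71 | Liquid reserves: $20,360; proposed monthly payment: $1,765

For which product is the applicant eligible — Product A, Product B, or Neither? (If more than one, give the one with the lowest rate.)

Total debts = (770 + 990 + 1,765 + 750) = 4,275; DTI = 4,275/9,900 = 43.2%.
Reserves = 20,360/1,765 = 11.5 months.
Product A: score 602 < 720; DTI 43.2% ≤ 45%; employment 71 ≥ 18 mo → does not qualify.
Product B: score 602 < 640; DTI 43.2% ≤ 45%; employment 71 ≥ 24 mo; reserves 11.5 ≥ 9 mo → does not qualify.

Neither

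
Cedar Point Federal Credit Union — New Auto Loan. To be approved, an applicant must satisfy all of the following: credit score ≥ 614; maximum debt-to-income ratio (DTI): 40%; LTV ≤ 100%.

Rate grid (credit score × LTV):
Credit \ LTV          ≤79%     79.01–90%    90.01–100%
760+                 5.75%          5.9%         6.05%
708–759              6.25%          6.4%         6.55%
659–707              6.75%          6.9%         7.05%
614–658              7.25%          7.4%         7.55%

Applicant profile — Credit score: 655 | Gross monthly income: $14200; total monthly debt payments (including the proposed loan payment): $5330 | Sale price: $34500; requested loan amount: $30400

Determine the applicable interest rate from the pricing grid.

7.4%

Credit score 655 ≥ 614; DTI = 5,330/14,200 = 37.5% ≤ 40%
Loan-to-value = 30,400/34,500 = 88.1% — pass (100% max)
Score 655 is in the 614–658 band; LTV 88.1% is in the 79.01–90% band → 7.4%.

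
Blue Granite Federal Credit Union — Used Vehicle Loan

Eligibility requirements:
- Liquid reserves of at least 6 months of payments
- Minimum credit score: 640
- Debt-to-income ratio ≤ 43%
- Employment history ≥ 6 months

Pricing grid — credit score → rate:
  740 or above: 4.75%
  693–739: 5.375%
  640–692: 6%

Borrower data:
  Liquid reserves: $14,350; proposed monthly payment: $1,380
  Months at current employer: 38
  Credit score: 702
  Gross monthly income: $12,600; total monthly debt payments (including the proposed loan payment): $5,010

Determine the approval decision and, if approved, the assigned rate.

Credit score 702 ≥ 640 (meets minimum)
Reserves = 14,350/1,380 = 10.4 months ≥ 6
Employment 38 ≥ 6 months
DTI = 5,010/12,600 = 39.8% ≤ 43%
All requirements met. Score 702 falls in the 693–739 tier → 5.375%.

Approved at 5.375%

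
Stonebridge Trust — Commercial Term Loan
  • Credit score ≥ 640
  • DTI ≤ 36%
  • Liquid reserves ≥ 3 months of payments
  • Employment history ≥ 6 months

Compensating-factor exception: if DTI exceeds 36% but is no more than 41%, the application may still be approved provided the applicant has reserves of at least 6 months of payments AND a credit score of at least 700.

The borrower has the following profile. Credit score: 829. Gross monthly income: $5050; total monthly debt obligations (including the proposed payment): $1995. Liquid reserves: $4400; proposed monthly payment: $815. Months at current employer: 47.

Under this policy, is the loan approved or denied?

Denied

Credit score 829 ≥ 640 (meets base)
DTI = 1,995/5,050 = 39.5% > 36% — standard DTI limit exceeded.
Reserves = 4,400/815 = 5.4 months ≥ 3
Employment 47 ≥ 6 months
DTI 39.5% is within the 36%–41% exception band; checking compensating factors.
Override check — reserves: 5.4 mo (short of 6); score: 829 (ok).
Compensating-factor requirement not fully met.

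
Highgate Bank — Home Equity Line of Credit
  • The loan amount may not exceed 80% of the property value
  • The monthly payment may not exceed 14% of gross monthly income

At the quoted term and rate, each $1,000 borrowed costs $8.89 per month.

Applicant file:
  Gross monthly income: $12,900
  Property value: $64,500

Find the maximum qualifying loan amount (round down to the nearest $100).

$51,600

Payment cap: 14% × $12,900 = $1,806/month.
At $8.89 per $1,000, that supports 1,806/8.89 × 1,000 ≈ $203,149 → $203,100.
LTV cap: 80% × $64,500 = $51,600 → $51,600.
Binding constraint: loan-to-value.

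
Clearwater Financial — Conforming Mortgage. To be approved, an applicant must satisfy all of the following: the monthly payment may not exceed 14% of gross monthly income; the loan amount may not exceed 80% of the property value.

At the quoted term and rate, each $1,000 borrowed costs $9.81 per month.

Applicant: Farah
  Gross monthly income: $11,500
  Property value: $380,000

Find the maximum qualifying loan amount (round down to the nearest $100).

Payment cap: 14% × $11,500 = $1,610/month.
At $9.81 per $1,000, that supports 1,610/9.81 × 1,000 ≈ $164,118 → $164,100.
LTV cap: 80% × $380,000 = $304,000 → $304,000.
Binding constraint: payment-to-income.

$164,100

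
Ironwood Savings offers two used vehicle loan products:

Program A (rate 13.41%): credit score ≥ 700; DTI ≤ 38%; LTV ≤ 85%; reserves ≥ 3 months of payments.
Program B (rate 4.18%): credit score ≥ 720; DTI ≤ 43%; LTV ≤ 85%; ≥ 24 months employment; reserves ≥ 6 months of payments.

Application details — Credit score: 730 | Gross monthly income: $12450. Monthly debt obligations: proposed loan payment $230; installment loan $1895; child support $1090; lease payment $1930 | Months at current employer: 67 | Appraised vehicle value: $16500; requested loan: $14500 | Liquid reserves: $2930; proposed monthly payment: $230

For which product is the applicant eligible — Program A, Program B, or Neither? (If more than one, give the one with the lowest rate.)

Total debts = (230 + 1,895 + 1,090 + 1,930) = 5,145; DTI = 5,145/12,450 = 41.3%.
LTV = 14,500/16,500 = 87.9%.
Reserves = 2,930/230 = 12.7 months.
Program A: score 730 ≥ 700; DTI 41.3% > 38%; LTV 87.9% > 85%; reserves 12.7 ≥ 3 mo → does not qualify.
Program B: score 730 ≥ 720; DTI 41.3% ≤ 43%; LTV 87.9% > 85%; employment 67 ≥ 24 mo; reserves 12.7 ≥ 6 mo → does not qualify.

Neither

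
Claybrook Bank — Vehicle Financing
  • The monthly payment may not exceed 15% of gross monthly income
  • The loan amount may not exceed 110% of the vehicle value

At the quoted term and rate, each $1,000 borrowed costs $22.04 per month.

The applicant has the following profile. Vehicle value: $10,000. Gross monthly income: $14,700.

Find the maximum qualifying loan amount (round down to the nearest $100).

$11,000

Payment cap: 15% × $14,700 = $2,205/month.
At $22.04 per $1,000, that supports 2,205/22.04 × 1,000 ≈ $100,045 → $100,000.
LTV cap: 110% × $10,000 = $11,000 → $11,000.
Binding constraint: loan-to-value.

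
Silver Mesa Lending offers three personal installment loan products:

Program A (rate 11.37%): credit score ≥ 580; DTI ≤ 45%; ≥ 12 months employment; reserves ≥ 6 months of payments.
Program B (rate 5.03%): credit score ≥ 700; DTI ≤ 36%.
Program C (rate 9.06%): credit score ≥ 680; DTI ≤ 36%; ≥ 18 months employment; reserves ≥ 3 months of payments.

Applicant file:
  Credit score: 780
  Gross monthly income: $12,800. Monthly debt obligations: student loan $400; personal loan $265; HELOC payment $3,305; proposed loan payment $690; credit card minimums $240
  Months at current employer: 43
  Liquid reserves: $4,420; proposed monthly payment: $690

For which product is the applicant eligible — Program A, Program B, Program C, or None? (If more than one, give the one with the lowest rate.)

Total debts = (400 + 265 + 3,305 + 690 + 240) = 4,900; DTI = 4,900/12,800 = 38.3%.
Reserves = 4,420/690 = 6.4 months.
Program A: score 780 ≥ 580; DTI 38.3% ≤ 45%; employment 43 ≥ 12 mo; reserves 6.4 ≥ 6 mo → qualifies.
Program B: score 780 ≥ 700; DTI 38.3% > 36% → does not qualify.
Program C: score 780 ≥ 680; DTI 38.3% > 36%; employment 43 ≥ 18 mo; reserves 6.4 ≥ 3 mo → does not qualify.

Program A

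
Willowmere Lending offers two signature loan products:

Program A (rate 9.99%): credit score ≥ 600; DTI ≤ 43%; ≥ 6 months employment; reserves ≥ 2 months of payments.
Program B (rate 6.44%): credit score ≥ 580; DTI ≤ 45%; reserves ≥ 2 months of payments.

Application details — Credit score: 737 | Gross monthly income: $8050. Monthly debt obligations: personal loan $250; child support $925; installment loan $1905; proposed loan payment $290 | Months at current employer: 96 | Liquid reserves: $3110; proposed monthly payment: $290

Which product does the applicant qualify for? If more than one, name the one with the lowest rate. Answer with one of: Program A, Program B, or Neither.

Total debts = (250 + 925 + 1,905 + 290) = 3,370; DTI = 3,370/8,050 = 41.9%.
Reserves = 3,110/290 = 10.7 months.
Program A: score 737 ≥ 600; DTI 41.9% ≤ 43%; employment 96 ≥ 6 mo; reserves 10.7 ≥ 2 mo → qualifies.
Program B: score 737 ≥ 580; DTI 41.9% ≤ 45%; reserves 10.7 ≥ 2 mo → qualifies.
Qualifying: Program A, Program B. Lowest rate is 6.44% → Program B.

Program B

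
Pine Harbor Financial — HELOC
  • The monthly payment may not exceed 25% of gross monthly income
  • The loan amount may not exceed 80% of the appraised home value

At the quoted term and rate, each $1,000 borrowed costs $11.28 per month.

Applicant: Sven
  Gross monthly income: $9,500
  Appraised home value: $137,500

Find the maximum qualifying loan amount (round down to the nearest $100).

$110,000

Payment cap: 25% × $9,500 = $2,375/month.
At $11.28 per $1,000, that supports 2,375/11.28 × 1,000 ≈ $210,549 → $210,500.
LTV cap: 80% × $137,500 = $110,000 → $110,000.
Binding constraint: loan-to-value.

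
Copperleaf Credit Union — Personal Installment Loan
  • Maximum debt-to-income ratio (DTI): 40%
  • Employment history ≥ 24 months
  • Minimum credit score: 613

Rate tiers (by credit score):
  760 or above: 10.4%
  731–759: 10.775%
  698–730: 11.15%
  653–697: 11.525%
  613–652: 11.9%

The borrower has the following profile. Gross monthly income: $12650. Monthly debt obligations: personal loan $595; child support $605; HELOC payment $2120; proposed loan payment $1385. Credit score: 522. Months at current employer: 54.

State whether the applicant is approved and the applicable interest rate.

Credit score 522 < 613 (below minimum)
Total monthly debts = (595 + 605 + 2,120 + 1,385) = 4,705. Debt-to-income = 4,705/12,650 = 37.2% — meets 40% limit
Employment 54 ≥ 24 months
Not all requirements met → denied.

Denied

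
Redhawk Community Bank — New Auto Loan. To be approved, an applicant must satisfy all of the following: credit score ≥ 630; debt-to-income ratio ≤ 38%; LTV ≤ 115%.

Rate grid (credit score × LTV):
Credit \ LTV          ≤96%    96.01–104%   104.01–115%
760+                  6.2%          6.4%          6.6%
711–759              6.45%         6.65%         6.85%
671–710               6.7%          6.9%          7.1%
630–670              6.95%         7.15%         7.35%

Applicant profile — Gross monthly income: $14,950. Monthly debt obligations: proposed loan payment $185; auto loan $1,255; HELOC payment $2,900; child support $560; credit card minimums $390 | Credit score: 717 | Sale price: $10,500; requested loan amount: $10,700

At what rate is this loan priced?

6.65%

Credit score 717 ≥ 630; Total monthly debts = (185 + 1,255 + 2,900 + 560 + 390) = 5,290. DTI: 5,290 ÷ 14,950 = 35.4%, within the 38% cap
LTV = 10,700/10,500 = 101.9% ≤ 115%
Score 717 is in the 711–759 band; LTV 101.9% is in the 96.01–104% band → 6.65%.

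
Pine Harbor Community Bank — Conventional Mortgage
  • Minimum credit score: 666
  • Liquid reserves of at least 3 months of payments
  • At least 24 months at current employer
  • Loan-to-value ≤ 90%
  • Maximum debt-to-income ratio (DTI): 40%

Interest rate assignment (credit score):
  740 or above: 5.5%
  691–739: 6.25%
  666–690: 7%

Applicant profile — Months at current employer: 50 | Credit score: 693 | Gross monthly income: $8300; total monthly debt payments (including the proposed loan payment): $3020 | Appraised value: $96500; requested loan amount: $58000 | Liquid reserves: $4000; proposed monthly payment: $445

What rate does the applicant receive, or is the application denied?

Approved at 6.25%

Credit score 693 ≥ 666 (meets minimum)
Employment 50 ≥ 24 months
Loan-to-value = 58,000/96,500 = 60.1% — pass (90% max)
DTI = 3,020/8,300 = 36.4% ≤ 40%
Reserves = 4,000/445 = 9.0 months ≥ 3
All requirements met. Score 693 falls in the 691–739 tier → 6.25%.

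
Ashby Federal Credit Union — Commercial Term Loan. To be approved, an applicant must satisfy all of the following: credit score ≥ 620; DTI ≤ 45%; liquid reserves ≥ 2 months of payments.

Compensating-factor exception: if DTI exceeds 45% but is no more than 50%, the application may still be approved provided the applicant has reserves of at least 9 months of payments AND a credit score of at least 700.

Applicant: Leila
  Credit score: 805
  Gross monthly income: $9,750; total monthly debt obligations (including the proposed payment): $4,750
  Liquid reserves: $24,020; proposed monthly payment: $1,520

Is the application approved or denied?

Credit score 805 ≥ 620 (meets base)
DTI = 4,750/9,750 = 48.7% > 45% — standard DTI limit exceeded.
Reserves: 24,020 ÷ 1,520 = 15.8 months (meets 2-month minimum)
DTI 48.7% is within the 45%–50% exception band; checking compensating factors.
Reserves 15.8 ≥ 9 months; credit score 805 ≥ 700.
Both override conditions satisfied; DTI exception granted.

Approved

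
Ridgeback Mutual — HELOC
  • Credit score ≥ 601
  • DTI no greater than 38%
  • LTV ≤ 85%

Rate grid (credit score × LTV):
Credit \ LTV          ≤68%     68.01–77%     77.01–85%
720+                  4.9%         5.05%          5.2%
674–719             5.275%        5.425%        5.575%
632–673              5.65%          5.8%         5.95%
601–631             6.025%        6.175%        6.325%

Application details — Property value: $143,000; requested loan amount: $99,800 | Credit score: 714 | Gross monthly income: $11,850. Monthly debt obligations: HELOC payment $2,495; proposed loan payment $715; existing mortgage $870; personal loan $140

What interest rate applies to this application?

5.425%

Credit score 714 ≥ 601; Total monthly debts = (2,495 + 715 + 870 + 140) = 4,220. DTI: 4,220 ÷ 11,850 = 35.6%, within the 38% cap
LTV: 99,800 ÷ 143,000 = 69.8%, within 85% cap
Credit 714 → row 674–719; LTV 69.8% → column 68.01–77%. Grid cell → 5.425%.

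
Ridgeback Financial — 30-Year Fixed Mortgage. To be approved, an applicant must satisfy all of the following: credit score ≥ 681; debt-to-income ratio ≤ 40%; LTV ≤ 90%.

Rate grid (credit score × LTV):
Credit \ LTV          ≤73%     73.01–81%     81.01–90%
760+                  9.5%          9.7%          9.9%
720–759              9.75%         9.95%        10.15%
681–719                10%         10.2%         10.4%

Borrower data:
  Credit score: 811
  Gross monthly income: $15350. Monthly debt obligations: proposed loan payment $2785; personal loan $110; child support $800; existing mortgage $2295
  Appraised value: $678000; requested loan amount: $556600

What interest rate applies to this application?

9.9%

Credit score 811 ≥ 681; Total monthly debts = (2,785 + 110 + 800 + 2,295) = 5,990. DTI = 5,990/15,350 = 39% ≤ 40%
Loan-to-value = 556,600/678,000 = 82.1% — pass (90% max)
Row: 811 falls in 760+. Column: 82.1% falls in 81.01–90%. Rate = 9.9%.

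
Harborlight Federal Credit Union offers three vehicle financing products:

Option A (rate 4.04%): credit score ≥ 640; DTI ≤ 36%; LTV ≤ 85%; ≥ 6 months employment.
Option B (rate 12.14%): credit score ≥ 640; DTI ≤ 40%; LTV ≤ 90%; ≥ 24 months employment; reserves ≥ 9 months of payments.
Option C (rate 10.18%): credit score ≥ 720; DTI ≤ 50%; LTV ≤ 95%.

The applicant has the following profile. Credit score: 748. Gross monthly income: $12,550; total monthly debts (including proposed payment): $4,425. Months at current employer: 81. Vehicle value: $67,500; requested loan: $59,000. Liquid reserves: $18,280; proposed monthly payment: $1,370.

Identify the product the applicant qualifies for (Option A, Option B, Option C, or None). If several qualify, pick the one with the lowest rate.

Option C

DTI = 4,425/12,550 = 35.3%.
LTV = 59,000/67,500 = 87.4%.
Reserves = 18,280/1,370 = 13.3 months.
Option A: score 748 ≥ 640; DTI 35.3% ≤ 36%; LTV 87.4% > 85%; employment 81 ≥ 6 mo → does not qualify.
Option B: score 748 ≥ 640; DTI 35.3% ≤ 40%; LTV 87.4% ≤ 90%; employment 81 ≥ 24 mo; reserves 13.3 ≥ 9 mo → qualifies.
Option C: score 748 ≥ 720; DTI 35.3% ≤ 50%; LTV 87.4% ≤ 95% → qualifies.
Qualifying: Option B, Option C. Lowest rate is 10.18% → Option C.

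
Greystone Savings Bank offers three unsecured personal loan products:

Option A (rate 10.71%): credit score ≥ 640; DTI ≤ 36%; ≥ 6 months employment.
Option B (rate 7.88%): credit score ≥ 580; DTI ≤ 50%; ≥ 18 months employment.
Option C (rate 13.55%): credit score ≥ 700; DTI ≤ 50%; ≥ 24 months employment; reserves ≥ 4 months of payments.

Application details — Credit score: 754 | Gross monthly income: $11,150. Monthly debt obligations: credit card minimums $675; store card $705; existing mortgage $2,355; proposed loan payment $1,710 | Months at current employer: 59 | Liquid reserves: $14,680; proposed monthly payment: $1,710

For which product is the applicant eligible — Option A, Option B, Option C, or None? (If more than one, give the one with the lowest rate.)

Option B

Total debts = (675 + 705 + 2,355 + 1,710) = 5,445; DTI = 5,445/11,150 = 48.8%.
Reserves = 14,680/1,710 = 8.6 months.
Option A: score 754 ≥ 640; DTI 48.8% > 36%; employment 59 ≥ 6 mo → does not qualify.
Option B: score 754 ≥ 580; DTI 48.8% ≤ 50%; employment 59 ≥ 18 mo → qualifies.
Option C: score 754 ≥ 700; DTI 48.8% ≤ 50%; employment 59 ≥ 24 mo; reserves 8.6 ≥ 4 mo → qualifies.
Qualifying: Option B, Option C. Lowest rate is 7.88% → Option B.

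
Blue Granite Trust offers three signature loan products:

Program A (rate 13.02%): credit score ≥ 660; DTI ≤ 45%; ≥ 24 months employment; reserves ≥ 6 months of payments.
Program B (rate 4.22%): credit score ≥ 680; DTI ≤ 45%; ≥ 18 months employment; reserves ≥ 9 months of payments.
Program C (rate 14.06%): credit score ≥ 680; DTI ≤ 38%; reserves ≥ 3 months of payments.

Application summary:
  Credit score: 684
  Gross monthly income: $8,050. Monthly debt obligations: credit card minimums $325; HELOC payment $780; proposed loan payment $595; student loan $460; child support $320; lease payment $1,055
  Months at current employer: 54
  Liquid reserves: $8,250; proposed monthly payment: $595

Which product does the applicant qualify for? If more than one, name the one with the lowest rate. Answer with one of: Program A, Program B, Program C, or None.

Program B

Total debts = (325 + 780 + 595 + 460 + 320 + 1,055) = 3,535; DTI = 3,535/8,050 = 43.9%.
Reserves = 8,250/595 = 13.9 months.
Program A: score 684 ≥ 660; DTI 43.9% ≤ 45%; employment 54 ≥ 24 mo; reserves 13.9 ≥ 6 mo → qualifies.
Program B: score 684 ≥ 680; DTI 43.9% ≤ 45%; employment 54 ≥ 18 mo; reserves 13.9 ≥ 9 mo → qualifies.
Program C: score 684 ≥ 680; DTI 43.9% > 38%; reserves 13.9 ≥ 3 mo → does not qualify.
Qualifying: Program A, Program B. Lowest rate is 4.22% → Program B.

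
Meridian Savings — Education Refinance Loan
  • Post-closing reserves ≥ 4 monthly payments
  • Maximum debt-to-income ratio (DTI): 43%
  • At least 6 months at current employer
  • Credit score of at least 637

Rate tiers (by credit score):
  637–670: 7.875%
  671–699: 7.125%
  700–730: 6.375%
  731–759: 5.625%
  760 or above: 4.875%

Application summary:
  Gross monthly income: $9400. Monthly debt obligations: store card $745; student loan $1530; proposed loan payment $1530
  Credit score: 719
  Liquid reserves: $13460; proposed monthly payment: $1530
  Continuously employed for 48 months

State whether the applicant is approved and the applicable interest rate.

Approved at 6.375%

Credit score 719 ≥ 637 (meets minimum)
Reserves = 13,460/1,530 = 8.8 months ≥ 4
Total monthly debts = (745 + 1,530 + 1,530) = 3,805. DTI: 3,805 ÷ 9,400 = 40.5%, within the 43% cap
Employment 48 ≥ 6 months
All requirements met. Score 719 falls in the 700–730 tier → 6.375%.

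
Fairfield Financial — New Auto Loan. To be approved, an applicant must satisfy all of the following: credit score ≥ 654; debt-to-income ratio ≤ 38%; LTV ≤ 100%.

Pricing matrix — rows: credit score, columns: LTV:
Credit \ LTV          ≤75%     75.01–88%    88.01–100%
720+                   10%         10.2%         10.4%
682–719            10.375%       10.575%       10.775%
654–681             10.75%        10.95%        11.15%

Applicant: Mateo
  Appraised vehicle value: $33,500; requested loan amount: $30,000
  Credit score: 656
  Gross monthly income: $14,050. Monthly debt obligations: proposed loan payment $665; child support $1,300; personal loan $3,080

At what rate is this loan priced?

Credit score 656 ≥ 654; Total monthly debts = (665 + 1,300 + 3,080) = 5,045. DTI: 5,045 ÷ 14,050 = 35.9%, within the 38% cap
LTV = 30,000/33,500 = 89.6% ≤ 100%
Score 656 is in the 654–681 band; LTV 89.6% is in the 88.01–100% band → 11.15%.

11.15%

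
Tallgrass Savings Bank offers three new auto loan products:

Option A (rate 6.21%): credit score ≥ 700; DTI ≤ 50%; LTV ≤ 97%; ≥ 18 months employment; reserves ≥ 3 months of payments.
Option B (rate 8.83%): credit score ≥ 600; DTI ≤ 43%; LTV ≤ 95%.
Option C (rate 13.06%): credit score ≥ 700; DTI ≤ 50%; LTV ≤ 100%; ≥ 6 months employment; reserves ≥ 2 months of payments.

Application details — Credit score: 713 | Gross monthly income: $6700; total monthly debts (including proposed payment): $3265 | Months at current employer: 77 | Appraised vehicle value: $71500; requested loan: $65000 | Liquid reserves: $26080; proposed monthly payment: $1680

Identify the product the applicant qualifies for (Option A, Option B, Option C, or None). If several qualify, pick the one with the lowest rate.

DTI = 3,265/6,700 = 48.7%.
LTV = 65,000/71,500 = 90.9%.
Reserves = 26,080/1,680 = 15.5 months.
Option A: score 713 ≥ 700; DTI 48.7% ≤ 50%; LTV 90.9% ≤ 97%; employment 77 ≥ 18 mo; reserves 15.5 ≥ 3 mo → qualifies.
Option B: score 713 ≥ 600; DTI 48.7% > 43%; LTV 90.9% ≤ 95% → does not qualify.
Option C: score 713 ≥ 700; DTI 48.7% ≤ 50%; LTV 90.9% ≤ 100%; employment 77 ≥ 6 mo; reserves 15.5 ≥ 2 mo → qualifies.
Qualifying: Option A, Option C. Lowest rate is 6.21% → Option A.

Option A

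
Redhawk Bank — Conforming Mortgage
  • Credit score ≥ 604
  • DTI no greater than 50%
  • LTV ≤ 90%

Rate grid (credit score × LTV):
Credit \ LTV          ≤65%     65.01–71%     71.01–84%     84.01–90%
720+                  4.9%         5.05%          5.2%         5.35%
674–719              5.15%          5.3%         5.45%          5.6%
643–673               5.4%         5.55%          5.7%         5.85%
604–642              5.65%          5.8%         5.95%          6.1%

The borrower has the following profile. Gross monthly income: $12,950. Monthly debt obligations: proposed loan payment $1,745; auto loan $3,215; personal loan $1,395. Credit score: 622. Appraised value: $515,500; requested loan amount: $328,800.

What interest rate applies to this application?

Credit score 622 ≥ 604; Total monthly debts = (1,745 + 3,215 + 1,395) = 6,355. Debt-to-income = 6,355/12,950 = 49.1% — meets 50% limit
LTV = 328,800/515,500 = 63.8% ≤ 90%
Credit 622 → row 604–642; LTV 63.8% → column ≤65%. Grid cell → 5.65%.

5.65%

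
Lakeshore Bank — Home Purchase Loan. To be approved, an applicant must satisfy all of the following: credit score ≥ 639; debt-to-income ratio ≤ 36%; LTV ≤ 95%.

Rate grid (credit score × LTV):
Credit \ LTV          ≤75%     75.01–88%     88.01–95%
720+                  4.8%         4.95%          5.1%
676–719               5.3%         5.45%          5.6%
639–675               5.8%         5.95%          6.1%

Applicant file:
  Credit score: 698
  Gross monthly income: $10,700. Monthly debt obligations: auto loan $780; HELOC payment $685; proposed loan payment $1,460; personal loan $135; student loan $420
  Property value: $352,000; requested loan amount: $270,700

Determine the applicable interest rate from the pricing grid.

5.45%

Credit score 698 ≥ 639; Total monthly debts = (780 + 685 + 1,460 + 135 + 420) = 3,480. DTI: 3,480 ÷ 10,700 = 32.5%, within the 36% cap
LTV: 270,700 ÷ 352,000 = 76.9%, within 95% cap
Score 698 is in the 676–719 band; LTV 76.9% is in the 75.01–88% band → 5.45%.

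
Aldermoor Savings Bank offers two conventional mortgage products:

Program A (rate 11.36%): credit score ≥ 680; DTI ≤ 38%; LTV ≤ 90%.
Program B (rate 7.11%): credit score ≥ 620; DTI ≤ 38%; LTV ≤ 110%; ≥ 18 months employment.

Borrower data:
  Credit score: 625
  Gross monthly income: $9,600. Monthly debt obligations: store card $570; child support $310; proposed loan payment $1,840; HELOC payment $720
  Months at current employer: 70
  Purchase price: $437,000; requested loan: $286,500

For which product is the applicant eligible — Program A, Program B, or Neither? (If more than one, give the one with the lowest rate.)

Program B

Total debts = (570 + 310 + 1,840 + 720) = 3,440; DTI = 3,440/9,600 = 35.8%.
LTV = 286,500/437,000 = 65.6%.
Program A: score 625 < 680; DTI 35.8% ≤ 38%; LTV 65.6% ≤ 90% → does not qualify.
Program B: score 625 ≥ 620; DTI 35.8% ≤ 38%; LTV 65.6% ≤ 110%; employment 70 ≥ 18 mo → qualifies.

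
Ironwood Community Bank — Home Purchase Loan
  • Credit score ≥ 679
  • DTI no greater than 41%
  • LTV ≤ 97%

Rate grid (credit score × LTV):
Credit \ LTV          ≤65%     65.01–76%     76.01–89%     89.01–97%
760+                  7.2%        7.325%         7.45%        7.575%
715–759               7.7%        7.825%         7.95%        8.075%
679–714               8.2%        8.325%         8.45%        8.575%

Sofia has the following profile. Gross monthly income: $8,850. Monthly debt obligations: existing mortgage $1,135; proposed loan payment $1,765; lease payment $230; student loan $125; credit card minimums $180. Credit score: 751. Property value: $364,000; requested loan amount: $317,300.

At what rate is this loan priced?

7.95%

Credit score 751 ≥ 679; Total monthly debts = (1,135 + 1,765 + 230 + 125 + 180) = 3,435. Debt-to-income = 3,435/8,850 = 38.8% — meets 41% limit
Loan-to-value = 317,300/364,000 = 87.2% — pass (97% max)
Score 751 is in the 715–759 band; LTV 87.2% is in the 76.01–89% band → 7.95%.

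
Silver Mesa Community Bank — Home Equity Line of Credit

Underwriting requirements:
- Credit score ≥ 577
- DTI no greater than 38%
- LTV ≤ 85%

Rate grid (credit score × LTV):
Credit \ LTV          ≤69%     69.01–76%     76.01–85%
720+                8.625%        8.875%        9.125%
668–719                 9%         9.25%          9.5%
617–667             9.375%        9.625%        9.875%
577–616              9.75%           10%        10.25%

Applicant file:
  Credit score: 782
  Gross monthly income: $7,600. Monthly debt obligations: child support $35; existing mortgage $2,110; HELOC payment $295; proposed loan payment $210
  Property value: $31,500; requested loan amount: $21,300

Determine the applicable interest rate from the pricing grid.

8.625%

Credit score 782 ≥ 577; Total monthly debts = (35 + 2,110 + 295 + 210) = 2,650. DTI: 2,650 ÷ 7,600 = 34.9%, within the 38% cap
LTV = 21,300/31,500 = 67.6% ≤ 85%
Score 782 is in the 720+ band; LTV 67.6% is in the ≤69% band → 8.625%.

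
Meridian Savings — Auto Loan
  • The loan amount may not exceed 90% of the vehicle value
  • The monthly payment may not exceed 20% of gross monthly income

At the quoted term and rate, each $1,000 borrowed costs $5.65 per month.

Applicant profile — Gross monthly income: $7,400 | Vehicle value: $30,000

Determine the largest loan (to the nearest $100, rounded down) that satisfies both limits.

$27,000

Payment cap: 20% × $7,400 = $1,480/month.
At $5.65 per $1,000, that supports 1,480/5.65 × 1,000 ≈ $261,946 → $261,900.
LTV cap: 90% × $30,000 = $27,000 → $27,000.
Binding constraint: loan-to-value.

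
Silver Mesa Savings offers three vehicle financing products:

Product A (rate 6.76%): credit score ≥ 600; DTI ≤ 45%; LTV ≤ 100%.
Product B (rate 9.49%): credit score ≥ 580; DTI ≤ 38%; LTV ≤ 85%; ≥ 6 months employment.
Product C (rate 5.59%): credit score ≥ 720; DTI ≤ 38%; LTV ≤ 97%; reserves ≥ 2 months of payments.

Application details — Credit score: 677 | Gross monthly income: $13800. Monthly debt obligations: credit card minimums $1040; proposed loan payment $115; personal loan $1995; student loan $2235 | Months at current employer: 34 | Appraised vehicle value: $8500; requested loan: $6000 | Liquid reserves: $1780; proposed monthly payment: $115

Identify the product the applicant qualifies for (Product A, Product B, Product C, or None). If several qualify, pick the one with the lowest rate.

Total debts = (1,040 + 115 + 1,995 + 2,235) = 5,385; DTI = 5,385/13,800 = 39%.
LTV = 6,000/8,500 = 70.6%.
Reserves = 1,780/115 = 15.5 months.
Product A: score 677 ≥ 600; DTI 39% ≤ 45%; LTV 70.6% ≤ 100% → qualifies.
Product B: score 677 ≥ 580; DTI 39% > 38%; LTV 70.6% ≤ 85%; employment 34 ≥ 6 mo → does not qualify.
Product C: score 677 < 720; DTI 39% > 38%; LTV 70.6% ≤ 97%; reserves 15.5 ≥ 2 mo → does not qualify.

Product A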